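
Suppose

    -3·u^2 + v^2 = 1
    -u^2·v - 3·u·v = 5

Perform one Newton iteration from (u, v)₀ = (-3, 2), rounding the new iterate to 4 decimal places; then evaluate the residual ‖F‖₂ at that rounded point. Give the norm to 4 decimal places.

At (-3, 2): F = (-24.0000, -5.0000).
Jacobian J = [[-6·u, 2·v], [-2·u·v - 3·v, -u^2 - 3·u]].
At the point, J = [[18.0000, 4.0000], [6.0000, 0.0000]] (det J = -24.0000).
Solving J·Δ = −F gives Δ = (0.8333, 2.2500).
Then the next iterate is (u, v)₁ = (-2.1667, 4.2500).
Re-evaluating at (-2.1667, 4.2500): F = (2.978733, 2.673422), so ‖F‖₂ = 4.0025.

4.0025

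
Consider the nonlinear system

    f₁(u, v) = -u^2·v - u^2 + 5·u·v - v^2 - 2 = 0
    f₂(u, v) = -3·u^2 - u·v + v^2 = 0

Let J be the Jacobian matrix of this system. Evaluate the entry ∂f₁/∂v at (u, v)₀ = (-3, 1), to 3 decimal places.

∂f₁/∂v = -u^2 + 5·u - 2·v.
At (-3, 1) this is -26.000.

-26.000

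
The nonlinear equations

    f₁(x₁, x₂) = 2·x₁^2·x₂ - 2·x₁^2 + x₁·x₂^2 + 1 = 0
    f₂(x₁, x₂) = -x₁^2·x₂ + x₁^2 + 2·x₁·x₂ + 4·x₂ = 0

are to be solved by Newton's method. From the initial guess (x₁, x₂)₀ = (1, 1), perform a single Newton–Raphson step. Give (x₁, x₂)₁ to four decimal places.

(-3.6667, 1.6667)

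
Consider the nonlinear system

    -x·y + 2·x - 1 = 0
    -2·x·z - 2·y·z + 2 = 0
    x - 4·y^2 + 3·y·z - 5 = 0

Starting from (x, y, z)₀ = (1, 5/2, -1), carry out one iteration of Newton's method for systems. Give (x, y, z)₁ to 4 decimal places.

At (1, 5/2, -1): F = (-1.5000, 9.0000, -36.5000).
Jacobian J = [[-y + 2, -x, 0], [-2·z, -2·z, -2·x - 2·y], [1, -8·y + 3·z, 3·y]].
At the point, J = [[-0.5000, -1.0000, 0.0000], [2.0000, 2.0000, -7.0000], [1.0000, -23.0000, 7.5000]] (det J = 95.0000).
Solving J·Δ = −F gives Δ = (-0.3263, -1.3368, 0.8105).
Then the next iterate is (x, y, z)₁ = (0.6737, 1.1632, -0.1895).

(0.6737, 1.1632, -0.1895)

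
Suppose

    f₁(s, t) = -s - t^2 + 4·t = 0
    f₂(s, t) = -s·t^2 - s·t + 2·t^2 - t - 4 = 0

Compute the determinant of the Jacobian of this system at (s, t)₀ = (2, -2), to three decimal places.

19.000

J = [[-1, -2·t + 4], [-t^2 - t, -2·s·t - s + 4·t - 1]].
At the point, J = [[-1.000, 8.000], [-2.000, -3.000]].
det J = 19.000.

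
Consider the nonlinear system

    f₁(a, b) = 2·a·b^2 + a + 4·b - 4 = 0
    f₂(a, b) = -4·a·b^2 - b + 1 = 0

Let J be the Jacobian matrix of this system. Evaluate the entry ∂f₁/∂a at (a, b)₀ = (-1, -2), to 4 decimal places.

∂f₁/∂a = 2·b^2 + 1.
At (-1, -2) this is 9.0000.

9.0000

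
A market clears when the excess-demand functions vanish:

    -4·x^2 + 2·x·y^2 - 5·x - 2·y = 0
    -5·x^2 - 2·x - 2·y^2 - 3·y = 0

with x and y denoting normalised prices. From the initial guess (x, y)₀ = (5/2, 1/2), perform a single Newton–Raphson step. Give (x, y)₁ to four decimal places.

At (5/2, 1/2): F = (-37.2500, -38.2500).
Jacobian J = [[-8·x + 2·y^2 - 5, 4·x·y - 2], [-10·x - 2, -4·y - 3]].
At the point, J = [[-24.5000, 3.0000], [-27.0000, -5.0000]] (det J = 203.5000).
Solving J·Δ = −F gives Δ = (-1.4791, 0.3372).
Then the next iterate is (x, y)₁ = (1.0209, 0.8372).

(1.0209, 0.8372)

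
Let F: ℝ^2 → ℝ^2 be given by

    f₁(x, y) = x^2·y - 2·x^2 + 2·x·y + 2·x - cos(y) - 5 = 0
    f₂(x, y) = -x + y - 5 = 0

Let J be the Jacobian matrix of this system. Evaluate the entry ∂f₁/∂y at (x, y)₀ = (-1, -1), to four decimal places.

-1.8415

∂f₁/∂y = x^2 + 2·x + sin(y).
At (-1, -1) this is -1.8415.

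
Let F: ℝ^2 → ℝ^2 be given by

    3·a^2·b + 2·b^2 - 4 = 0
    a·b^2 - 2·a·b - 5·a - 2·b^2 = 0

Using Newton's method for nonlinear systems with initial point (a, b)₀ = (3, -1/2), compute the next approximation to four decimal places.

(0.3668, -0.7679)

At (3, -1/2): F = (-17.0000, -11.7500).
Jacobian J = [[6·a·b, 3·a^2 + 4·b], [b^2 - 2·b - 5, 2·a·b - 2·a - 4·b]].
At the point, J = [[-9.0000, 25.0000], [-3.7500, -7.0000]] (det J = 156.7500).
Solving J·Δ = −F gives Δ = (-2.6332, -0.2679).
Then the next iterate is (a, b)₁ = (0.3668, -0.7679).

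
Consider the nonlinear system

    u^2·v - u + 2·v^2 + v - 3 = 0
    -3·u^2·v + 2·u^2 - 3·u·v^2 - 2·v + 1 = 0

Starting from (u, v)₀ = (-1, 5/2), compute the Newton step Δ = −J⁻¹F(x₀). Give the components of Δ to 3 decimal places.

At (-1, 5/2): F = (15.500, 9.250).
Jacobian J = [[2·u·v - 1, u^2 + 4·v + 1], [-6·u·v + 4·u - 3·v^2, -3·u^2 - 6·u·v - 2]].
At the point, J = [[-6.000, 12.000], [-7.750, 10.000]] (det J = 33.000).
Solving J·Δ = −F gives Δ = (-1.333, -1.958).

(-1.333, -1.958)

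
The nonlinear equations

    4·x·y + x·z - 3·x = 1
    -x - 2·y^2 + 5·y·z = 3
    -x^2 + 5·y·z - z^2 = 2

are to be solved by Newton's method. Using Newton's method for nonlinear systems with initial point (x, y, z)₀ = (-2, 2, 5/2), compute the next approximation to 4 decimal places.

(-1.0871, 1.1358, 1.3802)

At (-2, 2, 5/2): F = (-16.0000, 16.0000, 12.7500).
Jacobian J = [[4·y + z - 3, 4·x, x], [-1, -4·y + 5·z, 5·y], [-2·x, 5·z, 5·y - 2·z]].
At the point, J = [[7.5000, -8.0000, -2.0000], [-1.0000, 4.5000, 10.0000], [4.0000, 12.5000, 5.0000]] (det J = -1067.7500).
Solving J·Δ = −F gives Δ = (0.9129, -0.8642, -1.1198).
Then the next iterate is (x, y, z)₁ = (-1.0871, 1.1358, 1.3802).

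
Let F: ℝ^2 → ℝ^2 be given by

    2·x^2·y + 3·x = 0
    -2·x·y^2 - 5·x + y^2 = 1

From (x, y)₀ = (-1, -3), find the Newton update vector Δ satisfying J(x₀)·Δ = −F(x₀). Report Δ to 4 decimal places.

(0.4464, 1.1518)

At (-1, -3): F = (-9.0000, 31.0000).
Jacobian J = [[4·x·y + 3, 2·x^2], [-2·y^2 - 5, -4·x·y + 2·y]].
At the point, J = [[15.0000, 2.0000], [-23.0000, -18.0000]] (det J = -224.0000).
Solving J·Δ = −F gives Δ = (0.4464, 1.1518).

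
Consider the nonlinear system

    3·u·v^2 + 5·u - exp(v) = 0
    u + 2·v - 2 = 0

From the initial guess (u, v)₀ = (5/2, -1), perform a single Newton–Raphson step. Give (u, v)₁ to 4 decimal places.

(1.9832, 0.0084)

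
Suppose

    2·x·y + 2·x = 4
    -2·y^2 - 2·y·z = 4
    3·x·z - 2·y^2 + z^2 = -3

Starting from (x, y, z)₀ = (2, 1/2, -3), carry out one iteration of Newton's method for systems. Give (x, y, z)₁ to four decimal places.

At (2, 1/2, -3): F = (2.0000, -1.5000, -6.5000).
Jacobian J = [[2·y + 2, 2·x, 0], [0, -4·y - 2·z, -2·y], [3·z, -4·y, 3·x + 2·z]].
At the point, J = [[3.0000, 4.0000, 0.0000], [0.0000, 4.0000, -1.0000], [-9.0000, -2.0000, 0.0000]] (det J = 30.0000).
Solving J·Δ = −F gives Δ = (-0.7333, 0.0500, -1.3000).
Then the next iterate is (x, y, z)₁ = (1.2667, 0.5500, -4.3000).

(1.2667, 0.5500, -4.3000)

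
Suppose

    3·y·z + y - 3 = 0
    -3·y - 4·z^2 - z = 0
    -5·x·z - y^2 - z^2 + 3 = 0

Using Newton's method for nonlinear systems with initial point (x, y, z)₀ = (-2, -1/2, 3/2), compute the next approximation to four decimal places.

At (-2, -1/2, 3/2): F = (-5.7500, -9.0000, 15.5000).
Jacobian J = [[0, 3·z + 1, 3·y], [0, -3, -8·z - 1], [-5·z, -2·y, -5·x - 2·z]].
At the point, J = [[0.0000, 5.5000, -1.5000], [0.0000, -3.0000, -13.0000], [-7.5000, 1.0000, 7.0000]] (det J = 570.0000).
Solving J·Δ = −F gives Δ = (1.3544, 0.8059, -0.8783).
Then the next iterate is (x, y, z)₁ = (-0.6456, 0.3059, 0.6217).

(-0.6456, 0.3059, 0.6217)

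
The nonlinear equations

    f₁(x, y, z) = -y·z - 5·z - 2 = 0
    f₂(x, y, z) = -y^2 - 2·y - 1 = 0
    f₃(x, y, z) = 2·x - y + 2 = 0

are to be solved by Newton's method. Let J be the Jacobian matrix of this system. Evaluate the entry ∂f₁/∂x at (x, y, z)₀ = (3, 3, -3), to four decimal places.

0.0000

∂f₁/∂x = 0.
At (3, 3, -3) this is 0.0000.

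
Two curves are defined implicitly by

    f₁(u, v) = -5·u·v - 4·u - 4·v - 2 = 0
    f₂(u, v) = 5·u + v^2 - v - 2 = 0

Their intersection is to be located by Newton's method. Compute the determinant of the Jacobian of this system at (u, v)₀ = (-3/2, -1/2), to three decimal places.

J = [[-5·v - 4, -5·u - 4], [5, 2·v - 1]].
At the point, J = [[-1.500, 3.500], [5.000, -2.000]].
det J = -14.500.

-14.500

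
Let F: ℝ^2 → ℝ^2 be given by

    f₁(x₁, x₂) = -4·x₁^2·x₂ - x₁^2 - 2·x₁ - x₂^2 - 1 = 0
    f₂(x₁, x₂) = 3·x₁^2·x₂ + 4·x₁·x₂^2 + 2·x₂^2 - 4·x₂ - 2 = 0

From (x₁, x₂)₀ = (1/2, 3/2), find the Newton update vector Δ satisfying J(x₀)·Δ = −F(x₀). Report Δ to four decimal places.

At (1/2, 3/2): F = (-6.0000, 2.1250).
Jacobian J = [[-8·x₁·x₂ - 2·x₁ - 2, -4·x₁^2 - 2·x₂], [6·x₁·x₂ + 4·x₂^2, 3·x₁^2 + 8·x₁·x₂ + 4·x₂ - 4]].
At the point, J = [[-9.0000, -4.0000], [13.5000, 8.7500]] (det J = -24.7500).
Solving J·Δ = −F gives Δ = (-1.7778, 2.5000).

(-1.7778, 2.5000)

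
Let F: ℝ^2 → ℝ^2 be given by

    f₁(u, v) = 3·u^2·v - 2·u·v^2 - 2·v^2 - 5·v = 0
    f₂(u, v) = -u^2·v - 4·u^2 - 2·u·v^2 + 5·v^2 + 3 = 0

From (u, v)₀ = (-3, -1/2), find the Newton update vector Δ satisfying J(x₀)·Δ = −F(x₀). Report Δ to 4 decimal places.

At (-3, -1/2): F = (-10.0000, -25.7500).
Jacobian J = [[6·u·v - 2·v^2, 3·u^2 - 4·u·v - 4·v - 5], [-2·u·v - 8·u - 2·v^2, -u^2 - 4·u·v + 10·v]].
At the point, J = [[8.5000, 18.0000], [20.5000, -20.0000]] (det J = -539.0000).
Solving J·Δ = −F gives Δ = (1.2310, -0.0257).

(1.2310, -0.0257)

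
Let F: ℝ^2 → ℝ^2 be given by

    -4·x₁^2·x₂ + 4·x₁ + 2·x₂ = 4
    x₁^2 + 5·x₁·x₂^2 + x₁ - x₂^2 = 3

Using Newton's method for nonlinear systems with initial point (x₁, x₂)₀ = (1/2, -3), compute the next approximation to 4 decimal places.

At (1/2, -3): F = (-5.0000, 11.2500).
Jacobian J = [[-8·x₁·x₂ + 4, -4·x₁^2 + 2], [2·x₁ + 5·x₂^2 + 1, 10·x₁·x₂ - 2·x₂]].
At the point, J = [[16.0000, 1.0000], [47.0000, -9.0000]] (det J = -191.0000).
Solving J·Δ = −F gives Δ = (0.1767, 2.1728).
Then the next iterate is (x₁, x₂)₁ = (0.6767, -0.8272).

(0.6767, -0.8272)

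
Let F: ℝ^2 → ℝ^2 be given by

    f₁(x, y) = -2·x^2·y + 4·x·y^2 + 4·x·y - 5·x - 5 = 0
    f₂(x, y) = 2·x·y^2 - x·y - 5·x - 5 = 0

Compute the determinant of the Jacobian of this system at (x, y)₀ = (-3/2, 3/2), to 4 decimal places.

-199.5000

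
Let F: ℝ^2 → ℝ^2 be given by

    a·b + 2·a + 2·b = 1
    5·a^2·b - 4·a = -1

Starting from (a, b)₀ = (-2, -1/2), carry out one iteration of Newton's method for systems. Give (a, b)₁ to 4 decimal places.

At (-2, -1/2): F = (-5.0000, -1.0000).
Jacobian J = [[b + 2, a + 2], [10·a·b - 4, 5·a^2]].
At the point, J = [[1.5000, 0.0000], [6.0000, 20.0000]] (det J = 30.0000).
Solving J·Δ = −F gives Δ = (3.3333, -0.9500).
Then the next iterate is (a, b)₁ = (1.3333, -1.4500).

(1.3333, -1.4500)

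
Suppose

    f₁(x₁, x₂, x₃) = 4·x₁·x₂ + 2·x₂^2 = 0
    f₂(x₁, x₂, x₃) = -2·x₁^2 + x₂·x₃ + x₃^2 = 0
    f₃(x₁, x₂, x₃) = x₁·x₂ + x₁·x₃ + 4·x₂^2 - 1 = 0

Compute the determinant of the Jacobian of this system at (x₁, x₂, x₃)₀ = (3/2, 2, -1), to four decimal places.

J = [[4·x₂, 4·x₁ + 4·x₂, 0], [-4·x₁, x₃, x₂ + 2·x₃], [x₂ + x₃, x₁ + 8·x₂, x₁]].
At the point, J = [[8.0000, 14.0000, 0.0000], [-6.0000, -1.0000, 0.0000], [1.0000, 17.5000, 1.5000]].
det J = 114.0000.

114.0000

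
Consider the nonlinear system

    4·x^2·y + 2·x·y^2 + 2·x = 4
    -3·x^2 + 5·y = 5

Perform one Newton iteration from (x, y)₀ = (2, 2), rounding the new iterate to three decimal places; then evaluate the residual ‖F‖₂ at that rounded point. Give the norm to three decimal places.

13.299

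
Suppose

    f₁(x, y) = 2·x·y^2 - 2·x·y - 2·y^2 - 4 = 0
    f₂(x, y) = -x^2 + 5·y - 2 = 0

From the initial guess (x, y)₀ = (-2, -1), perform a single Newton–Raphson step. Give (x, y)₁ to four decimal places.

At (-2, -1): F = (-14.0000, -11.0000).
Jacobian J = [[2·y^2 - 2·y, 4·x·y - 2·x - 4·y], [-2·x, 5]].
At the point, J = [[4.0000, 16.0000], [4.0000, 5.0000]] (det J = -44.0000).
Solving J·Δ = −F gives Δ = (2.4091, 0.2727).
Then the next iterate is (x, y)₁ = (0.4091, -0.7273).

(0.4091, -0.7273)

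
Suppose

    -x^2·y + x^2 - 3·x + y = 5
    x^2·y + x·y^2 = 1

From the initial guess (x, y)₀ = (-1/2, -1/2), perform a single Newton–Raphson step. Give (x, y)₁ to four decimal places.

(-0.9524, 1.6190)

At (-1/2, -1/2): F = (-3.6250, -1.2500).
Jacobian J = [[-2·x·y + 2·x - 3, -x^2 + 1], [2·x·y + y^2, x^2 + 2·x·y]].
At the point, J = [[-4.5000, 0.7500], [0.7500, 0.7500]] (det J = -3.9375).
Solving J·Δ = −F gives Δ = (-0.4524, 2.1190).
Then the next iterate is (x, y)₁ = (-0.9524, 1.6190).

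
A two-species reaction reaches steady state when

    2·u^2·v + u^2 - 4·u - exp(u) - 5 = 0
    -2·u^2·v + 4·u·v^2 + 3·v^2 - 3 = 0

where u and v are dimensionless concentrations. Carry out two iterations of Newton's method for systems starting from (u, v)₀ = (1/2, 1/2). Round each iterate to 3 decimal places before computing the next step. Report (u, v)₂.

(-1.204, 0.391)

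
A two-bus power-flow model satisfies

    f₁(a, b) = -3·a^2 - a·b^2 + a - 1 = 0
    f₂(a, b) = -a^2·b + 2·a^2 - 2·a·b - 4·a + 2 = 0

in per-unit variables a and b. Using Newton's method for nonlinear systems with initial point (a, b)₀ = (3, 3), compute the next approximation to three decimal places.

(1.882, 1.725)

At (3, 3): F = (-52.000, -37.000).
Jacobian J = [[-6·a - b^2 + 1, -2·a·b], [-2·a·b + 4·a - 2·b - 4, -a^2 - 2·a]].
At the point, J = [[-26.000, -18.000], [-16.000, -15.000]] (det J = 102.000).
Solving J·Δ = −F gives Δ = (-1.118, -1.275).
Then the next iterate is (a, b)₁ = (1.882, 1.725).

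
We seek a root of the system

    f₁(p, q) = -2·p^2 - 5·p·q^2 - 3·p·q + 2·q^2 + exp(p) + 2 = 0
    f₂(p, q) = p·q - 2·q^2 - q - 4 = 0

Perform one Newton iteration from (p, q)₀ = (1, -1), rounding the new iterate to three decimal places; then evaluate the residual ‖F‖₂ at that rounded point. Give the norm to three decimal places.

20.324

At (1, -1): F = (2.71828, -6.000).
Jacobian J = [[-4·p - 5·q^2 - 3·q + exp(p), -10·p·q - 3·p + 4·q], [q, p - 4·q - 1]].
At the point, J = [[-3.28172, 3.000], [-1.000, 4.000]] (det J = -10.12687).
Solving J·Δ = −F gives Δ = (2.851, 2.213).
Then the next iterate is (p, q)₁ = (3.851, 1.213).
Re-evaluating at (3.851, 1.213): F = (-20.02258, -3.48448), so ‖F‖₂ = 20.324.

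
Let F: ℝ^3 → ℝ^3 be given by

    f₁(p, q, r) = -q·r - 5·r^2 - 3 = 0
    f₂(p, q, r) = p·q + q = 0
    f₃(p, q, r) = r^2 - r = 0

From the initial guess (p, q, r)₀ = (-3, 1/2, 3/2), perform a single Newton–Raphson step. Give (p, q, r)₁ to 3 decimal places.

(-25.500, -5.625, 1.125)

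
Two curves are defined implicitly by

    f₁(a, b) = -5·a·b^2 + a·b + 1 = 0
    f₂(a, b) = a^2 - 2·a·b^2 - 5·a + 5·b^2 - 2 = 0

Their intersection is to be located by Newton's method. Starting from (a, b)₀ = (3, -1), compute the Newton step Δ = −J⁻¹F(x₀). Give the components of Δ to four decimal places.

(-12.5238, -1.7619)

At (3, -1): F = (-17.0000, -9.0000).
Jacobian J = [[-5·b^2 + b, -10·a·b + a], [2·a - 2·b^2 - 5, -4·a·b + 10·b]].
At the point, J = [[-6.0000, 33.0000], [-1.0000, 2.0000]] (det J = 21.0000).
Solving J·Δ = −F gives Δ = (-12.5238, -1.7619).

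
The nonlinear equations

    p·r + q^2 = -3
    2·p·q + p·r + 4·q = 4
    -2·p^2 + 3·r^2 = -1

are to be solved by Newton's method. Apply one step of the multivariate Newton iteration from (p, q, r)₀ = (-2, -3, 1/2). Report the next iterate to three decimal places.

At (-2, -3, 1/2): F = (11.000, -5.000, -6.250).
Jacobian J = [[r, 2·q, p], [2·q + r, 2·p + 4, p], [-4·p, 0, 6·r]].
At the point, J = [[0.500, -6.000, -2.000], [-5.500, 0.000, -2.000], [8.000, 0.000, 3.000]] (det J = -3.000).
Solving J·Δ = −F gives Δ = (-55.000, -52.333, 148.750).
Then the next iterate is (p, q, r)₁ = (-57.000, -55.333, 149.250).

(-57.000, -55.333, 149.250)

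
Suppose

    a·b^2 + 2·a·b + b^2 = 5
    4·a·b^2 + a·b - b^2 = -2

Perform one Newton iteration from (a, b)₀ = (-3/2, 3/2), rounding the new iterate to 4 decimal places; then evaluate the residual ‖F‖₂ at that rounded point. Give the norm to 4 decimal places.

At (-3/2, 3/2): F = (-10.6250, -16.0000).
Jacobian J = [[b^2 + 2·b, 2·a·b + 2·a + 2·b], [4·b^2 + b, 8·a·b + a - 2·b]].
At the point, J = [[5.2500, -4.5000], [10.5000, -22.5000]] (det J = -70.8750).
Solving J·Δ = −F gives Δ = (2.3571, 0.3889).
Then the next iterate is (a, b)₁ = (0.8571, 1.8889).
Re-evaluating at (0.8571, 1.8889): F = (4.863980, 12.283369), so ‖F‖₂ = 13.2113.

13.2113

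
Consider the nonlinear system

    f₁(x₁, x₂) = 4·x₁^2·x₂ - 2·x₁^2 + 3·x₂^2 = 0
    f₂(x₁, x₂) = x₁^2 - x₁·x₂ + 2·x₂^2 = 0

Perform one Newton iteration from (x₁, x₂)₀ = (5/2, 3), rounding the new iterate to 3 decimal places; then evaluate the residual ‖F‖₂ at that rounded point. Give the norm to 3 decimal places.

20.945

At (5/2, 3): F = (89.500, 16.750).
Jacobian J = [[8·x₁·x₂ - 4·x₁, 4·x₁^2 + 6·x₂], [2·x₁ - x₂, -x₁ + 4·x₂]].
At the point, J = [[50.000, 43.000], [2.000, 9.500]] (det J = 389.000).
Solving J·Δ = −F gives Δ = (-0.334, -1.693).
Then the next iterate is (x₁, x₂)₁ = (2.166, 1.307).
Re-evaluating at (2.166, 1.307): F = (20.26909, 5.27709), so ‖F‖₂ = 20.945.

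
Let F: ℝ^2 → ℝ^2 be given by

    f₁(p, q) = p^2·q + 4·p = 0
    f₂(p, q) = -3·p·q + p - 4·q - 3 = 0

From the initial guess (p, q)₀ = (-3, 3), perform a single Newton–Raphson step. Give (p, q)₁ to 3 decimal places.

(0.000, 6.000)

At (-3, 3): F = (15.000, 9.000).
Jacobian J = [[2·p·q + 4, p^2], [-3·q + 1, -3·p - 4]].
At the point, J = [[-14.000, 9.000], [-8.000, 5.000]] (det J = 2.000).
Solving J·Δ = −F gives Δ = (3.000, 3.000).
Then the next iterate is (p, q)₁ = (0.000, 6.000).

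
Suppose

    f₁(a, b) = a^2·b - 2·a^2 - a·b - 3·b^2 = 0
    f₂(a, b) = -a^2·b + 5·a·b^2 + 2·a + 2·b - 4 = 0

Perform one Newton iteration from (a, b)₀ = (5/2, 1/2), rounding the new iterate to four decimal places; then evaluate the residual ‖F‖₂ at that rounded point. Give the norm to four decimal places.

At (5/2, 1/2): F = (-11.3750, 2.0000).
Jacobian J = [[2·a·b - 4·a - b, a^2 - a - 6·b], [-2·a·b + 5·b^2 + 2, -a^2 + 10·a·b + 2]].
At the point, J = [[-8.0000, 0.7500], [0.7500, 8.2500]] (det J = -66.5625).
Solving J·Δ = −F gives Δ = (-1.4324, -0.1122).
Then the next iterate is (a, b)₁ = (1.0676, 0.3878).
Re-evaluating at (1.0676, 0.3878): F = (-2.702719, -0.728427), so ‖F‖₂ = 2.7992.

2.7992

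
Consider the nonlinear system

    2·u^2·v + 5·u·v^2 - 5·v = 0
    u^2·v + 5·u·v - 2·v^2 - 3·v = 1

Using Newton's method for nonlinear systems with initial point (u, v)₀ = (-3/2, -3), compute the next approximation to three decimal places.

(-0.500, -2.933)

At (-3/2, -3): F = (-66.000, 5.750).
Jacobian J = [[4·u·v + 5·v^2, 2·u^2 + 10·u·v - 5], [2·u·v + 5·v, u^2 + 5·u - 4·v - 3]].
At the point, J = [[63.000, 44.500], [-6.000, 3.750]] (det J = 503.250).
Solving J·Δ = −F gives Δ = (1.000, 0.067).
Then the next iterate is (u, v)₁ = (-0.500, -2.933).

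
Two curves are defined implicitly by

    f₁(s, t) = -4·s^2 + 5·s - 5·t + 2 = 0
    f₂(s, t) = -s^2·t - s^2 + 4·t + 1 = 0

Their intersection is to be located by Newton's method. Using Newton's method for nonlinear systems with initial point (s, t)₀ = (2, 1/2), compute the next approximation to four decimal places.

(1.5000, 0.3000)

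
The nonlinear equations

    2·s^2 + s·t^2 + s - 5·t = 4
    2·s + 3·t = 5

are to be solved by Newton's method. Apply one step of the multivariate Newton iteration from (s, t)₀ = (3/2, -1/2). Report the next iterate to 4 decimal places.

At (3/2, -1/2): F = (4.8750, -3.5000).
Jacobian J = [[4·s + t^2 + 1, 2·s·t - 5], [2, 3]].
At the point, J = [[7.2500, -6.5000], [2.0000, 3.0000]] (det J = 34.7500).
Solving J·Δ = −F gives Δ = (0.2338, 1.0108).
Then the next iterate is (s, t)₁ = (1.7338, 0.5108).

(1.7338, 0.5108)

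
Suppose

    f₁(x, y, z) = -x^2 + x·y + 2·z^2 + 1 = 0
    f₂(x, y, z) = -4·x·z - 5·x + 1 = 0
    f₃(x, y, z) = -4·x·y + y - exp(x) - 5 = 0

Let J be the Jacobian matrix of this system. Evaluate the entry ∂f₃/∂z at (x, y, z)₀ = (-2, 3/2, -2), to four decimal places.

∂f₃/∂z = 0.
At (-2, 3/2, -2) this is 0.0000.

0.0000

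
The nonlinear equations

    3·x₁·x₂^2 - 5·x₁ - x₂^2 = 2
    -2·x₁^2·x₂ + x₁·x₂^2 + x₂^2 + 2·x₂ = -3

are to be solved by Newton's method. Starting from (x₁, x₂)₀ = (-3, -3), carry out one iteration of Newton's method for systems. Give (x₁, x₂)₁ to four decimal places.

At (-3, -3): F = (-77.0000, 33.0000).
Jacobian J = [[3·x₂^2 - 5, 6·x₁·x₂ - 2·x₂], [-4·x₁·x₂ + x₂^2, -2·x₁^2 + 2·x₁·x₂ + 2·x₂ + 2]].
At the point, J = [[22.0000, 60.0000], [-27.0000, -4.0000]] (det J = 1532.0000).
Solving J·Δ = −F gives Δ = (1.0914, 0.8832).
Then the next iterate is (x₁, x₂)₁ = (-1.9086, -2.1168).

(-1.9086, -2.1168)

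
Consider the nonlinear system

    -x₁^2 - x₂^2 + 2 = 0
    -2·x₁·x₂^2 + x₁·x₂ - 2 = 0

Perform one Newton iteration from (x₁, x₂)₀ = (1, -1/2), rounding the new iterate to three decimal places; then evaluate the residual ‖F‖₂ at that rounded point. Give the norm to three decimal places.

4.350

At (1, -1/2): F = (0.750, -3.000).
Jacobian J = [[-2·x₁, -2·x₂], [-2·x₂^2 + x₂, -4·x₁·x₂ + x₁]].
At the point, J = [[-2.000, 1.000], [-1.000, 3.000]] (det J = -5.000).
Solving J·Δ = −F gives Δ = (1.050, 1.350).
Then the next iterate is (x₁, x₂)₁ = (2.050, 0.850).
Re-evaluating at (2.050, 0.850): F = (-2.925, -3.21975), so ‖F‖₂ = 4.350.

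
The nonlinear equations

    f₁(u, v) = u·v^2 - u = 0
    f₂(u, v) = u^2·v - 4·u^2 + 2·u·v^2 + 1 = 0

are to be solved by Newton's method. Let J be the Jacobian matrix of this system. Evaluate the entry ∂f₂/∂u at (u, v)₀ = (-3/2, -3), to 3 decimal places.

∂f₂/∂u = 2·u·v - 8·u + 2·v^2.
At (-3/2, -3) this is 39.000.

39.000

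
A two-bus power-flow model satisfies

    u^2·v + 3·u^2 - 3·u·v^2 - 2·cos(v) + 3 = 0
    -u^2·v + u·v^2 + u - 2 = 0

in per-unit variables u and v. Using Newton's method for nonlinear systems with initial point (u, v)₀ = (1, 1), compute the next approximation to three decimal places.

At (1, 1): F = (2.91940, -1.000).
Jacobian J = [[2·u·v + 6·u - 3·v^2, u^2 - 6·u·v + 2·sin(v)], [-2·u·v + v^2 + 1, -u^2 + 2·u·v]].
At the point, J = [[5.000, -3.31706], [0.000, 1.000]] (det J = 5.000).
Solving J·Δ = −F gives Δ = (0.080, 1.000).
Then the next iterate is (u, v)₁ = (1.080, 2.000).

(1.080, 2.000)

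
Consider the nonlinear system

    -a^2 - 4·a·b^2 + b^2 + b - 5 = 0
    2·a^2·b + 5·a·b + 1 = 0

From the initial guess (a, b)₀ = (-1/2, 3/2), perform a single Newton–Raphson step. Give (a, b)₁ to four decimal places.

(-0.0172, 1.5862)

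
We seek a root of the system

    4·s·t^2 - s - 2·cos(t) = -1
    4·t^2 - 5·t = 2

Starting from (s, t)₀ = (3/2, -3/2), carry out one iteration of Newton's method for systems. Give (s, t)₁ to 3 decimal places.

At (3/2, -3/2): F = (12.85853, 14.500).
Jacobian J = [[4·t^2 - 1, 8·s·t + 2·sin(t)], [0, 8·t - 5]].
At the point, J = [[8.000, -19.99499], [0.000, -17.000]] (det J = -136.000).
Solving J·Δ = −F gives Δ = (0.525, 0.853).
Then the next iterate is (s, t)₁ = (2.025, -0.647).

(2.025, -0.647)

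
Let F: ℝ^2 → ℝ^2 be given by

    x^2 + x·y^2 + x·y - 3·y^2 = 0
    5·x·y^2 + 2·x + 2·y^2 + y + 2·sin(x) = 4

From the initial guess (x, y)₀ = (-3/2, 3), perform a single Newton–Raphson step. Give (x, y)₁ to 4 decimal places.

(-1.2976, 1.5639)

At (-3/2, 3): F = (-42.7500, -55.494990).
Jacobian J = [[2·x + y^2 + y, 2·x·y + x - 6·y], [5·y^2 + 2·cos(x) + 2, 10·x·y + 4·y + 1]].
At the point, J = [[9.0000, -28.5000], [47.141474, -32.0000]] (det J = 1055.532020).
Solving J·Δ = −F gives Δ = (0.2024, -1.4361).
Then the next iterate is (x, y)₁ = (-1.2976, 1.5639).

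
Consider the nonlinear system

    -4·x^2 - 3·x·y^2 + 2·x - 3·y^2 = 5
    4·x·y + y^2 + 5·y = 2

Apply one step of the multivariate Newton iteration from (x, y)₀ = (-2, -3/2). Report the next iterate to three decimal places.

(-0.747, -1.961)

At (-2, -3/2): F = (-18.250, 4.750).
Jacobian J = [[-8·x - 3·y^2 + 2, -6·x·y - 6·y], [4·y, 4·x + 2·y + 5]].
At the point, J = [[11.250, -9.000], [-6.000, -6.000]] (det J = -121.500).
Solving J·Δ = −F gives Δ = (1.253, -0.461).
Then the next iterate is (x, y)₁ = (-0.747, -1.961).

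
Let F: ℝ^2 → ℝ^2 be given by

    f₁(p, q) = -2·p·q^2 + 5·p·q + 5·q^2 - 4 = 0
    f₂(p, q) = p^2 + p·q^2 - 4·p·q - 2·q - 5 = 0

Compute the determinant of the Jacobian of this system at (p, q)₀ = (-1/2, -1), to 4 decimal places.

51.0000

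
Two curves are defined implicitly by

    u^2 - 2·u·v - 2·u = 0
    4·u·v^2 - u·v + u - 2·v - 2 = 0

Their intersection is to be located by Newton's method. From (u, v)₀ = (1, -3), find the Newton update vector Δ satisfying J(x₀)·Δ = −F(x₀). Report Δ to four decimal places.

(-0.5732, 0.7805)

At (1, -3): F = (5.0000, 44.0000).
Jacobian J = [[2·u - 2·v - 2, -2·u], [4·v^2 - v + 1, 8·u·v - u - 2]].
At the point, J = [[6.0000, -2.0000], [40.0000, -27.0000]] (det J = -82.0000).
Solving J·Δ = −F gives Δ = (-0.5732, 0.7805).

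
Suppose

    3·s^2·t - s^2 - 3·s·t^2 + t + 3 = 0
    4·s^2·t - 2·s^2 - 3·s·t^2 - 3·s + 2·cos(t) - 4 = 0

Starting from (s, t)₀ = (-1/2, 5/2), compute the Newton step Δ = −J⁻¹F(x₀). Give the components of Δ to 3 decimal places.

(-0.586, -3.384)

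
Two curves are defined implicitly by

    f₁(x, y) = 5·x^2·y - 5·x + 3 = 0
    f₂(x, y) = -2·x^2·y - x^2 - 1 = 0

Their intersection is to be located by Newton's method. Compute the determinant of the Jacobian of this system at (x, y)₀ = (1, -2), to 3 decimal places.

J = [[10·x·y - 5, 5·x^2], [-4·x·y - 2·x, -2·x^2]].
At the point, J = [[-25.000, 5.000], [6.000, -2.000]].
det J = 20.000.

20.000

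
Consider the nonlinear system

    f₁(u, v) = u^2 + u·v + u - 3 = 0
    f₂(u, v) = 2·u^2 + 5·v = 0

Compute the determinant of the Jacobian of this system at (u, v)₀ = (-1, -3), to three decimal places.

J = [[2·u + v + 1, u], [4·u, 5]].
At the point, J = [[-4.000, -1.000], [-4.000, 5.000]].
det J = -24.000.

-24.000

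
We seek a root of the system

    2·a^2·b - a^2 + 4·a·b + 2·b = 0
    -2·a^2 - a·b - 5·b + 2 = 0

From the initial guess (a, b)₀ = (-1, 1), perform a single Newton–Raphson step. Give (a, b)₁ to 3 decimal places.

(-0.500, 0.375)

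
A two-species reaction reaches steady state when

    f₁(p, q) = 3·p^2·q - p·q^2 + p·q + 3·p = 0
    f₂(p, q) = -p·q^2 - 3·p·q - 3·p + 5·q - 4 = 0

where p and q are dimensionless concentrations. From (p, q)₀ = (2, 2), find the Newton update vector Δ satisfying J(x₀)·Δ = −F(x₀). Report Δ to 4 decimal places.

(-0.7755, -1.1020)

At (2, 2): F = (26.0000, -20.0000).
Jacobian J = [[6·p·q - q^2 + q + 3, 3·p^2 - 2·p·q + p], [-q^2 - 3·q - 3, -2·p·q - 3·p + 5]].
At the point, J = [[25.0000, 6.0000], [-13.0000, -9.0000]] (det J = -147.0000).
Solving J·Δ = −F gives Δ = (-0.7755, -1.1020).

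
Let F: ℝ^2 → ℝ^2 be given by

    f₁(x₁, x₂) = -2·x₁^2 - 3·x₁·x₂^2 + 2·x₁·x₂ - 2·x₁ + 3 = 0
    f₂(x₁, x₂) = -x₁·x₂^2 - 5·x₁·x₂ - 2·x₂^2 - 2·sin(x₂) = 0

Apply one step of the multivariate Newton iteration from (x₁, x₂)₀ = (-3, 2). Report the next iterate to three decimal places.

At (-3, 2): F = (15.000, 32.18141).
Jacobian J = [[-4·x₁ - 3·x₂^2 + 2·x₂ - 2, -6·x₁·x₂ + 2·x₁], [-x₂^2 - 5·x₂, -2·x₁·x₂ - 5·x₁ - 4·x₂ - 2·cos(x₂)]].
At the point, J = [[2.000, 30.000], [-14.000, 19.83229]] (det J = 459.66459).
Solving J·Δ = −F gives Δ = (1.453, -0.597).
Then the next iterate is (x₁, x₂)₁ = (-1.547, 1.403).

(-1.547, 1.403)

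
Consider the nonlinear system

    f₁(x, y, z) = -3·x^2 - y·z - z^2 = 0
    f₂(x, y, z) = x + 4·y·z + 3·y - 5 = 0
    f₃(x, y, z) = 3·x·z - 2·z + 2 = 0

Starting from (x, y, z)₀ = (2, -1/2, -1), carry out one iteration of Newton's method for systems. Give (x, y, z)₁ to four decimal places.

At (2, -1/2, -1): F = (-13.5000, -2.5000, -2.0000).
Jacobian J = [[-6·x, -z, -y - 2·z], [1, 4·z + 3, 4·y], [3·z, 0, 3·x - 2]].
At the point, J = [[-12.0000, 1.0000, 2.5000], [1.0000, -1.0000, -2.0000], [-3.0000, 0.0000, 4.0000]] (det J = 42.5000).
Solving J·Δ = −F gives Δ = (-1.4824, -2.7588, -0.6118).
Then the next iterate is (x, y, z)₁ = (0.5176, -3.2588, -1.6118).

(0.5176, -3.2588, -1.6118)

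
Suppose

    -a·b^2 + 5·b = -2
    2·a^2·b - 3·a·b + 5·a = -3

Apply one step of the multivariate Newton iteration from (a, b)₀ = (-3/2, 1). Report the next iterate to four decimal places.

At (-3/2, 1): F = (8.5000, 4.5000).
Jacobian J = [[-b^2, -2·a·b + 5], [4·a·b - 3·b + 5, 2·a^2 - 3·a]].
At the point, J = [[-1.0000, 8.0000], [-4.0000, 9.0000]] (det J = 23.0000).
Solving J·Δ = −F gives Δ = (-1.7609, -1.2826).
Then the next iterate is (a, b)₁ = (-3.2609, -0.2826).

(-3.2609, -0.2826)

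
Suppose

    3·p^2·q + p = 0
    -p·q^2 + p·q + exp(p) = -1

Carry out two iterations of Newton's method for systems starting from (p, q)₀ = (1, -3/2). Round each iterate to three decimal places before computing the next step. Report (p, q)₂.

At (1, -3/2): F = (-3.500, -0.03172).
Jacobian J = [[6·p·q + 1, 3·p^2], [-q^2 + q + exp(p), -2·p·q + p]].
At the point, J = [[-8.000, 3.000], [-1.03172, 4.000]] (det J = -28.90485).
Solving J·Δ = −F gives Δ = (-0.481, -0.116).
Then the next iterate is (p, q)₁ = (0.519, -1.616).
Round to (0.519, -1.616) and repeat: F = (-0.78686, 0.48630), J = [[-4.03222, 0.80808], [-2.54711, 2.19641]].
Δ = (-0.312, -0.583), so (p, q)₂ = (0.207, -2.199).

(0.207, -2.199)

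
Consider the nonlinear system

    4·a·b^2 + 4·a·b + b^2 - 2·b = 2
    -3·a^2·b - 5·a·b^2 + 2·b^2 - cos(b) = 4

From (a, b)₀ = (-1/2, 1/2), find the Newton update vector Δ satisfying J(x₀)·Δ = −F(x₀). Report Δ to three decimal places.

At (-1/2, 1/2): F = (-4.250, -4.12758).
Jacobian J = [[4·b^2 + 4·b, 8·a·b + 4·a + 2·b - 2], [-6·a·b - 5·b^2, -3·a^2 - 10·a·b + 4·b + sin(b)]].
At the point, J = [[3.000, -5.000], [0.250, 4.22943]] (det J = 13.93828).
Solving J·Δ = −F gives Δ = (2.770, 0.812).

(2.770, 0.812)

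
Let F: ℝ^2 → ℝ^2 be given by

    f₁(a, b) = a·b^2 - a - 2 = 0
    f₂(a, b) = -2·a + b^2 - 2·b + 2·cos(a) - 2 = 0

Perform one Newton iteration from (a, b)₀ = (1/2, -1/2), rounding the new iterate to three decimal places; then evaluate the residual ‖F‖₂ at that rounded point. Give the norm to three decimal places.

648.078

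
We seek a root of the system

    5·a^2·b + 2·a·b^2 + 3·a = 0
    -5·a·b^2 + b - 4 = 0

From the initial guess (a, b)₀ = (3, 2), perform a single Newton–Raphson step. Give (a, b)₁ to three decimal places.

(1.939, 1.309)

At (3, 2): F = (123.000, -62.000).
Jacobian J = [[10·a·b + 2·b^2 + 3, 5·a^2 + 4·a·b], [-5·b^2, -10·a·b + 1]].
At the point, J = [[71.000, 69.000], [-20.000, -59.000]] (det J = -2809.000).
Solving J·Δ = −F gives Δ = (-1.061, -0.691).
Then the next iterate is (a, b)₁ = (1.939, 1.309).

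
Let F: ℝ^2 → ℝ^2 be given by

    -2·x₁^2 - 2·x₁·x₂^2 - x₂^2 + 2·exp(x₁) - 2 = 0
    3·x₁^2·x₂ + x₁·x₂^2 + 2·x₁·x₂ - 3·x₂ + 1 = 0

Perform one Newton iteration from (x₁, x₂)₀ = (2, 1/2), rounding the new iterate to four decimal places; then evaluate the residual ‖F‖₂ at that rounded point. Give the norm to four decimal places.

2.9938

At (2, 1/2): F = (3.528112, 8.0000).
Jacobian J = [[-4·x₁ - 2·x₂^2 + 2·exp(x₁), -4·x₁·x₂ - 2·x₂], [6·x₁·x₂ + x₂^2 + 2·x₂, 3·x₁^2 + 2·x₁·x₂ + 2·x₁ - 3]].
At the point, J = [[6.278112, -5.0000], [7.2500, 15.0000]] (det J = 130.421683).
Solving J·Δ = −F gives Δ = (-0.7125, -0.1890).
Then the next iterate is (x₁, x₂)₁ = (1.2875, 0.3110).
Re-evaluating at (1.2875, 0.3110): F = (1.586342, 2.538947), so ‖F‖₂ = 2.9938.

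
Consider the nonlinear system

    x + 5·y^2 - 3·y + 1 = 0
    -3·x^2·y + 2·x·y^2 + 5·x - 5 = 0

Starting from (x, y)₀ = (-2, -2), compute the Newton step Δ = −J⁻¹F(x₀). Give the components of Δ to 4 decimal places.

(-0.2450, 1.0763)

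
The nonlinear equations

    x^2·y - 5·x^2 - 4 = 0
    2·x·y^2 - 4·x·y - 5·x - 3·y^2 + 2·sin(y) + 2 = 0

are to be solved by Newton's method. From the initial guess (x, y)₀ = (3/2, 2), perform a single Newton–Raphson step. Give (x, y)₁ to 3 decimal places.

(0.005, 0.799)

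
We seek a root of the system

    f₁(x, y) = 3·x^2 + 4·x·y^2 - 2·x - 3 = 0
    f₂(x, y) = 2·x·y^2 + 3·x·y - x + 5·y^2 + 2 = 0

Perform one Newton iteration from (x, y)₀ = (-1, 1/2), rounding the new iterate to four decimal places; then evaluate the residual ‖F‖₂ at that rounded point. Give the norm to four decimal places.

260.9944

At (-1, 1/2): F = (1.0000, 2.2500).
Jacobian J = [[6·x + 4·y^2 - 2, 8·x·y], [2·y^2 + 3·y - 1, 4·x·y + 3·x + 10·y]].
At the point, J = [[-7.0000, -4.0000], [1.0000, 0.0000]] (det J = 4.0000).
Solving J·Δ = −F gives Δ = (-2.2500, 4.1875).
Then the next iterate is (x, y)₁ = (-3.2500, 4.6875).
Re-evaluating at (-3.2500, 4.6875): F = (-250.457031, -73.412109), so ‖F‖₂ = 260.9944.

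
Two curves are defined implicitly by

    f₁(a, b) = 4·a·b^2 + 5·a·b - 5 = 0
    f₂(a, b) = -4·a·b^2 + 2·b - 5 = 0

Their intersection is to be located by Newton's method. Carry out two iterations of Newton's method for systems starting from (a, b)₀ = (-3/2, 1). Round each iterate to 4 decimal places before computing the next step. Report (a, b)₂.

At (-3/2, 1): F = (-18.5000, 3.0000).
Jacobian J = [[4·b^2 + 5·b, 8·a·b + 5·a], [-4·b^2, -8·a·b + 2]].
At the point, J = [[9.0000, -19.5000], [-4.0000, 14.0000]] (det J = 48.0000).
Solving J·Δ = −F gives Δ = (4.1771, 0.9792).
Then the next iterate is (a, b)₁ = (2.6771, 1.9792).
Round to (2.6771, 1.9792) and repeat: F = (63.439876, -42.988894), J = [[25.564931, 55.773631], [-15.668931, -40.388131]].
Δ = (-1.0376, -0.6618), so (a, b)₂ = (1.6395, 1.3174).

(1.6395, 1.3174)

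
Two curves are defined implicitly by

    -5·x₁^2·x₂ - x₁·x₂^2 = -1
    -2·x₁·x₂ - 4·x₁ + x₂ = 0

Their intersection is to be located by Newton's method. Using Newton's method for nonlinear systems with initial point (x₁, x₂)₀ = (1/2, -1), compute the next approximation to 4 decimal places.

(-0.5000, -10.0000)

At (1/2, -1): F = (1.7500, -2.0000).
Jacobian J = [[-10·x₁·x₂ - x₂^2, -5·x₁^2 - 2·x₁·x₂], [-2·x₂ - 4, -2·x₁ + 1]].
At the point, J = [[4.0000, -0.2500], [-2.0000, 0.0000]] (det J = -0.5000).
Solving J·Δ = −F gives Δ = (-1.0000, -9.0000).
Then the next iterate is (x₁, x₂)₁ = (-0.5000, -10.0000).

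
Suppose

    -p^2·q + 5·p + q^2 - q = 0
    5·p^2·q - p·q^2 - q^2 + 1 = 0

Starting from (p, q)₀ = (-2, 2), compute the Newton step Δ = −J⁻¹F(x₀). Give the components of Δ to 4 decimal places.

(1.2649, 0.4440)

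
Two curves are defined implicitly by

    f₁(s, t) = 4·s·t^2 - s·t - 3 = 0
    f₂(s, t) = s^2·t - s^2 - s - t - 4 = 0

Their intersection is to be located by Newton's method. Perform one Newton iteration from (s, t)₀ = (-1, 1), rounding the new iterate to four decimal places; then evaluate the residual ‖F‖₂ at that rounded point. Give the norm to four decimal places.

At (-1, 1): F = (-6.0000, -4.0000).
Jacobian J = [[4·t^2 - t, 8·s·t - s], [2·s·t - 2·s - 1, s^2 - 1]].
At the point, J = [[3.0000, -7.0000], [-1.0000, 0.0000]] (det J = -7.0000).
Solving J·Δ = −F gives Δ = (-4.0000, -2.5714).
Then the next iterate is (s, t)₁ = (-5.0000, -1.5714).
Re-evaluating at (-5.0000, -1.5714): F = (-60.242959, -61.7136), so ‖F‖₂ = 86.2426.

86.2426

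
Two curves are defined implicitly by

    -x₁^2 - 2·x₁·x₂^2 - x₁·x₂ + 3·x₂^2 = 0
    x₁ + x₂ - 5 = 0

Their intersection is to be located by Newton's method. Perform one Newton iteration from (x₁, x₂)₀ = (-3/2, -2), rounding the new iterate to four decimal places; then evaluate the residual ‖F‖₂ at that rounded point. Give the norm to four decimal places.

101.0936

At (-3/2, -2): F = (18.7500, -8.5000).
Jacobian J = [[-2·x₁ - 2·x₂^2 - x₂, -4·x₁·x₂ - x₁ + 6·x₂], [1, 1]].
At the point, J = [[-3.0000, -22.5000], [1.0000, 1.0000]] (det J = 19.5000).
Solving J·Δ = −F gives Δ = (8.8462, -0.3462).
Then the next iterate is (x₁, x₂)₁ = (7.3462, -2.3462).
Re-evaluating at (7.3462, -2.3462): F = (-101.093622, 0.0000), so ‖F‖₂ = 101.0936.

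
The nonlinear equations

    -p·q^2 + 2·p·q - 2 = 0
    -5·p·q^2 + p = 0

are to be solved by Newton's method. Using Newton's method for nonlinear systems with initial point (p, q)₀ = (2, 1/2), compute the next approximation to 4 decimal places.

At (2, 1/2): F = (-0.5000, -0.5000).
Jacobian J = [[-q^2 + 2·q, -2·p·q + 2·p], [-5·q^2 + 1, -10·p·q]].
At the point, J = [[0.7500, 2.0000], [-0.2500, -10.0000]] (det J = -7.0000).
Solving J·Δ = −F gives Δ = (0.8571, -0.0714).
Then the next iterate is (p, q)₁ = (2.8571, 0.4286).

(2.8571, 0.4286)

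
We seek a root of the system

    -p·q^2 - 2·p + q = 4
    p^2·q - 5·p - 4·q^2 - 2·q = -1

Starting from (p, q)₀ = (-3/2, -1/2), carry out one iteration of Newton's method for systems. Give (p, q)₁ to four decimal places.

(-1.5967, -2.3149)

At (-3/2, -1/2): F = (-1.1250, 7.3750).
Jacobian J = [[-q^2 - 2, -2·p·q + 1], [2·p·q - 5, p^2 - 8·q - 2]].
At the point, J = [[-2.2500, -0.5000], [-3.5000, 4.2500]] (det J = -11.3125).
Solving J·Δ = −F gives Δ = (-0.0967, -1.8149).
Then the next iterate is (p, q)₁ = (-1.5967, -2.3149).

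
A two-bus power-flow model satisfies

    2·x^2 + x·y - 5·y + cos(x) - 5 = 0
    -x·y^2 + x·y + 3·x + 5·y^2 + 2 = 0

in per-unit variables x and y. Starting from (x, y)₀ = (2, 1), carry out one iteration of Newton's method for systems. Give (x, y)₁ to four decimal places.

At (2, 1): F = (-0.416147, 13.0000).
Jacobian J = [[4·x + y - sin(x), x - 5], [-y^2 + y + 3, -2·x·y + x + 10·y]].
At the point, J = [[8.090703, -3.0000], [3.0000, 8.0000]] (det J = 73.725621).
Solving J·Δ = −F gives Δ = (-0.4838, -1.4436).
Then the next iterate is (x, y)₁ = (1.5162, -0.4436).

(1.5162, -0.4436)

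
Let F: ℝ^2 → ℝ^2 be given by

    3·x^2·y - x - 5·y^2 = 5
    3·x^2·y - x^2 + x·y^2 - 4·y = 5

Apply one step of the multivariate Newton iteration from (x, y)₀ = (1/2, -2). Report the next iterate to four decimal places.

(-0.2506, -0.9520)

At (1/2, -2): F = (-27.0000, 3.2500).
Jacobian J = [[6·x·y - 1, 3·x^2 - 10·y], [6·x·y - 2·x + y^2, 3·x^2 + 2·x·y - 4]].
At the point, J = [[-7.0000, 20.7500], [-3.0000, -5.2500]] (det J = 99.0000).
Solving J·Δ = −F gives Δ = (-0.7506, 1.0480).
Then the next iterate is (x, y)₁ = (-0.2506, -0.9520).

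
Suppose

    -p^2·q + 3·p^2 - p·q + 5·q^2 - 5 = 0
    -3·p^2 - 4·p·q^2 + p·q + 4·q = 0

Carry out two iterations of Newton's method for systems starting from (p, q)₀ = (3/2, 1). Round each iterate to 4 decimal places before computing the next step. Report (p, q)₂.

At (3/2, 1): F = (3.0000, -7.2500).
Jacobian J = [[-2·p·q + 6·p - q, -p^2 - p + 10·q], [-6·p - 4·q^2 + q, -8·p·q + p + 4]].
At the point, J = [[5.0000, 6.2500], [-12.0000, -6.5000]] (det J = 42.5000).
Solving J·Δ = −F gives Δ = (-0.6074, 0.0059).
Then the next iterate is (p, q)₁ = (0.8926, 1.0059).
Round to (0.8926, 1.0059) and repeat: F = (0.750076, -1.081393), J = [[2.553967, 8.369665], [-8.397039, -2.290331]].
Δ = (-0.1138, -0.0549), so (p, q)₂ = (0.7788, 0.9510).

(0.7788, 0.9510)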